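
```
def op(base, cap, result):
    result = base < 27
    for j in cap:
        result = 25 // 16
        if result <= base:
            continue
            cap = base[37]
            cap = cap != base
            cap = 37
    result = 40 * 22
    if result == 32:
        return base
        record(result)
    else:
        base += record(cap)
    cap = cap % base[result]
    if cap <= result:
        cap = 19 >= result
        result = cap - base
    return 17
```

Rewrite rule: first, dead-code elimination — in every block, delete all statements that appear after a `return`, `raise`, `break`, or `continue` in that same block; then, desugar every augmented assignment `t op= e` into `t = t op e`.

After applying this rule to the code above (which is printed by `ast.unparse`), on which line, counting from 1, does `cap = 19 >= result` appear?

Transformed code:
def op(base, cap, result):
    result = base < 27
    for j in cap:
        result = 25 // 16
        if result <= base:
            continue
    result = 40 * 22
    if result == 32:
        return base
    else:
        base = base + record(cap)
    cap = cap % base[result]
    if cap <= result:
        cap = 19 >= result
        result = cap - base
    return 17

14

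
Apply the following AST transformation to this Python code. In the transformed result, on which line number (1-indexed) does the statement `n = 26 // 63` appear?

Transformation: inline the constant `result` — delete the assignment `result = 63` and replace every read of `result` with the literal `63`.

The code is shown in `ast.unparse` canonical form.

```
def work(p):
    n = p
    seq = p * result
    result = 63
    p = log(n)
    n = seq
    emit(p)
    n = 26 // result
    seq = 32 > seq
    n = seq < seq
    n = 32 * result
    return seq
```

7

Transformed code:
def work(p):
    n = p
    seq = p * 63
    p = log(n)
    n = seq
    emit(p)
    n = 26 // 63
    seq = 32 > seq
    n = seq < seq
    n = 32 * 63
    return seq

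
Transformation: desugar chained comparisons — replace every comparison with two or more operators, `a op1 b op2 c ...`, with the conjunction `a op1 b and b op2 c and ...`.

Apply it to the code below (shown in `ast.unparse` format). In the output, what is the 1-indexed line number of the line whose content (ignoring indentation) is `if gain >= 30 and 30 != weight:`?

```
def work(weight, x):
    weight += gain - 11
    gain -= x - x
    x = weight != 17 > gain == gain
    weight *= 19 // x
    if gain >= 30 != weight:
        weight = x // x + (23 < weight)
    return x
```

Transformed code:
def work(weight, x):
    weight += gain - 11
    gain -= x - x
    x = weight != 17 and 17 > gain and (gain == gain)
    weight *= 19 // x
    if gain >= 30 and 30 != weight:
        weight = x // x + (23 < weight)
    return x

6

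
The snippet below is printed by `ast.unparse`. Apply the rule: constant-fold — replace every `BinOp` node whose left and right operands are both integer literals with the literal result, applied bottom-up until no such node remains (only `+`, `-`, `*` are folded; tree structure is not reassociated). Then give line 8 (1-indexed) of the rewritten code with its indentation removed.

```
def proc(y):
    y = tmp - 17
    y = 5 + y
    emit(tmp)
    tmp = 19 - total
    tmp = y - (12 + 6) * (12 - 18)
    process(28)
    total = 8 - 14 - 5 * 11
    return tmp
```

total = -61

Transformed code:
def proc(y):
    y = tmp - 17
    y = 5 + y
    emit(tmp)
    tmp = 19 - total
    tmp = y - -108
    process(28)
    total = -61
    return tmp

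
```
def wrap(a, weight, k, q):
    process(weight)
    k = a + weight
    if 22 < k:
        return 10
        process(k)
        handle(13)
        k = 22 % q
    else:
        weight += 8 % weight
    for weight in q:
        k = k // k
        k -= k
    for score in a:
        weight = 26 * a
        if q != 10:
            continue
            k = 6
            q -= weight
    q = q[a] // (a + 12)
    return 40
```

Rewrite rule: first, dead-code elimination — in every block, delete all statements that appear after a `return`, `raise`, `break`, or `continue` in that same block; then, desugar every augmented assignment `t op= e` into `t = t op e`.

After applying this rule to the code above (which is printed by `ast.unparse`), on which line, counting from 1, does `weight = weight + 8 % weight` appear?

Transformed code:
def wrap(a, weight, k, q):
    process(weight)
    k = a + weight
    if 22 < k:
        return 10
    else:
        weight = weight + 8 % weight
    for weight in q:
        k = k // k
        k = k - k
    for score in a:
        weight = 26 * a
        if q != 10:
            continue
    q = q[a] // (a + 12)
    return 40

7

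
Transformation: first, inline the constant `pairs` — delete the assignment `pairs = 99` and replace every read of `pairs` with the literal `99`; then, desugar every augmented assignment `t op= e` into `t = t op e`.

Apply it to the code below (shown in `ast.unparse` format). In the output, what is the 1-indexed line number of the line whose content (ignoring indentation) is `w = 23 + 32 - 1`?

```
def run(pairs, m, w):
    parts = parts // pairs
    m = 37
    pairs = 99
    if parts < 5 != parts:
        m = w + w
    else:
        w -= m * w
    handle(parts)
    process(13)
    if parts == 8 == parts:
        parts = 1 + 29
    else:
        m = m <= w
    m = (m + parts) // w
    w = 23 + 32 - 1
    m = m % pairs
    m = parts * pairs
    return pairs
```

Transformed code:
def run(pairs, m, w):
    parts = parts // 99
    m = 37
    if parts < 5 != parts:
        m = w + w
    else:
        w = w - m * w
    handle(parts)
    process(13)
    if parts == 8 == parts:
        parts = 1 + 29
    else:
        m = m <= w
    m = (m + parts) // w
    w = 23 + 32 - 1
    m = m % 99
    m = parts * 99
    return 99

15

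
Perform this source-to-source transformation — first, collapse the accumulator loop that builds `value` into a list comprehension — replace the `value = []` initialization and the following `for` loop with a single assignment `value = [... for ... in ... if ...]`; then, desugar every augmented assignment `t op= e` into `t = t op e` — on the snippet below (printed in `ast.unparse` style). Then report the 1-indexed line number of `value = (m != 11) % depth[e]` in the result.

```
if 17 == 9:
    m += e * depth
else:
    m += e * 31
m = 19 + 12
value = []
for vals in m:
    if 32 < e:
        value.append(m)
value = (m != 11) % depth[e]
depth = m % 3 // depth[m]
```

7

Transformed code:
if 17 == 9:
    m = m + e * depth
else:
    m = m + e * 31
m = 19 + 12
value = [m for vals in m if 32 < e]
value = (m != 11) % depth[e]
depth = m % 3 // depth[m]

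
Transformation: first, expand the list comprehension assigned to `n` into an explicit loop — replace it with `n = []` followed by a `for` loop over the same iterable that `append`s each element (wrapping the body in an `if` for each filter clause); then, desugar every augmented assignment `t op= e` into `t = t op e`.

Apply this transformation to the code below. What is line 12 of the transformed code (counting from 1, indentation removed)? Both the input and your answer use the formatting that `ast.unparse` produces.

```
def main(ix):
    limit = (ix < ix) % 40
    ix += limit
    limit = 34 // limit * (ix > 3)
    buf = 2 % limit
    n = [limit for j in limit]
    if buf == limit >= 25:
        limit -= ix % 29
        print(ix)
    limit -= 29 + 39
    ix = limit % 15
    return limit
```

limit = limit - (29 + 39)

Transformed code:
def main(ix):
    limit = (ix < ix) % 40
    ix = ix + limit
    limit = 34 // limit * (ix > 3)
    buf = 2 % limit
    n = []
    for j in limit:
        n.append(limit)
    if buf == limit >= 25:
        limit = limit - ix % 29
        print(ix)
    limit = limit - (29 + 39)
    ix = limit % 15
    return limit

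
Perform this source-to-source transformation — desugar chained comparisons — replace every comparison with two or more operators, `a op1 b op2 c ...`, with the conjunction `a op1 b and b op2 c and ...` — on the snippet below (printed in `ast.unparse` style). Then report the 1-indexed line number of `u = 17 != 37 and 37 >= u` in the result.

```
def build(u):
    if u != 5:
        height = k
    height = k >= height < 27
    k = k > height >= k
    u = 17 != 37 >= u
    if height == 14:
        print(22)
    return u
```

6

Transformed code:
def build(u):
    if u != 5:
        height = k
    height = k >= height and height < 27
    k = k > height and height >= k
    u = 17 != 37 and 37 >= u
    if height == 14:
        print(22)
    return u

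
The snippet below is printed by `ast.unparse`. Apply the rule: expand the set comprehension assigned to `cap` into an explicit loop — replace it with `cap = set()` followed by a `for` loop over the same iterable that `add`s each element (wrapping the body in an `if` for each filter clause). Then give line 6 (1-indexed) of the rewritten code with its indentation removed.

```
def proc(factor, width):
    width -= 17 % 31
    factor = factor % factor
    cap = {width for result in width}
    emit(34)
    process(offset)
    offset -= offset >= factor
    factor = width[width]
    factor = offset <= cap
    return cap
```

cap.add(width)

Transformed code:
def proc(factor, width):
    width -= 17 % 31
    factor = factor % factor
    cap = set()
    for result in width:
        cap.add(width)
    emit(34)
    process(offset)
    offset -= offset >= factor
    factor = width[width]
    factor = offset <= cap
    return cap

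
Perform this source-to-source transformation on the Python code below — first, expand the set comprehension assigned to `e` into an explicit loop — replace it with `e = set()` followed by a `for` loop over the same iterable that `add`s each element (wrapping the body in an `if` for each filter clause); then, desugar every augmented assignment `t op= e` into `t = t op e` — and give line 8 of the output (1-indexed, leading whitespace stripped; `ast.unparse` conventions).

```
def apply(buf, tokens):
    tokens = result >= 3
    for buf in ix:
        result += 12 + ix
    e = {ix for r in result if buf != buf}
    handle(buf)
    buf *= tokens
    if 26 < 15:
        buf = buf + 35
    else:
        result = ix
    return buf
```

Transformed code:
def apply(buf, tokens):
    tokens = result >= 3
    for buf in ix:
        result = result + (12 + ix)
    e = set()
    for r in result:
        if buf != buf:
            e.add(ix)
    handle(buf)
    buf = buf * tokens
    if 26 < 15:
        buf = buf + 35
    else:
        result = ix
    return buf

e.add(ix)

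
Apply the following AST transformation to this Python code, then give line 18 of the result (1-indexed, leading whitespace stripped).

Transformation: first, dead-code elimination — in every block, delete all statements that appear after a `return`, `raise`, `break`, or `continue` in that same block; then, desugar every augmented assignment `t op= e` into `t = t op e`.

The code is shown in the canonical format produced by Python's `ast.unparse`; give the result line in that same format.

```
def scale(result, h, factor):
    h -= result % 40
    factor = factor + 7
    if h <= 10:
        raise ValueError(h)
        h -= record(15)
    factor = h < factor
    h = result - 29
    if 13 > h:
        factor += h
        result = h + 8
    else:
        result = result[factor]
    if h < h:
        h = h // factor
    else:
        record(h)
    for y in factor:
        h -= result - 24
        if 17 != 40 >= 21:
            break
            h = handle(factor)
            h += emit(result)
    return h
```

Transformed code:
def scale(result, h, factor):
    h = h - result % 40
    factor = factor + 7
    if h <= 10:
        raise ValueError(h)
    factor = h < factor
    h = result - 29
    if 13 > h:
        factor = factor + h
        result = h + 8
    else:
        result = result[factor]
    if h < h:
        h = h // factor
    else:
        record(h)
    for y in factor:
        h = h - (result - 24)
        if 17 != 40 >= 21:
            break
    return h

h = h - (result - 24)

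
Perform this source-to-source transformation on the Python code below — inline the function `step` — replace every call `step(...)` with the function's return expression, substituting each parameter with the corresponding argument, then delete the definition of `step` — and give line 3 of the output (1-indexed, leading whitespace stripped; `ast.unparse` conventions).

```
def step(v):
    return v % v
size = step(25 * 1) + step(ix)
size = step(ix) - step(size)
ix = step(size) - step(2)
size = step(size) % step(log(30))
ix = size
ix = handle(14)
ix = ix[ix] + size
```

ix = size % size - 2 % 2

Transformed code:
size = 25 * 1 % (25 * 1) + ix % ix
size = ix % ix - size % size
ix = size % size - 2 % 2
size = size % size % (log(30) % log(30))
ix = size
ix = handle(14)
ix = ix[ix] + size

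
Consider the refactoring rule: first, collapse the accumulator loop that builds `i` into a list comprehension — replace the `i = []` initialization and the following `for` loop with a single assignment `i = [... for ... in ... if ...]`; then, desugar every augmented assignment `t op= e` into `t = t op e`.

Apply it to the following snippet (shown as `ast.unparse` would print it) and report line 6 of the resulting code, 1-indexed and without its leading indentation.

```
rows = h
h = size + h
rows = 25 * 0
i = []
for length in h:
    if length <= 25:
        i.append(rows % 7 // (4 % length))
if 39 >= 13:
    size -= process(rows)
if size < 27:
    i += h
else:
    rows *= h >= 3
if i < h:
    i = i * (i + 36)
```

Transformed code:
rows = h
h = size + h
rows = 25 * 0
i = [rows % 7 // (4 % length) for length in h if length <= 25]
if 39 >= 13:
    size = size - process(rows)
if size < 27:
    i = i + h
else:
    rows = rows * (h >= 3)
if i < h:
    i = i * (i + 36)

size = size - process(rows)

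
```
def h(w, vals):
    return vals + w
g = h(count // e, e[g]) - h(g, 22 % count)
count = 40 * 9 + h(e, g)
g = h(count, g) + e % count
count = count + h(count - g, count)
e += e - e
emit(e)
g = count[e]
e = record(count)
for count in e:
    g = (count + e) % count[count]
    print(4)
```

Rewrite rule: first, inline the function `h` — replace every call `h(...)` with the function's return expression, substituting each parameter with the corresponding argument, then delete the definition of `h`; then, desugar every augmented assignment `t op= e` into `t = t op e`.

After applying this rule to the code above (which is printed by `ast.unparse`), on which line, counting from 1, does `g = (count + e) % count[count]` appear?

Transformed code:
g = e[g] + count // e - (22 % count + g)
count = 40 * 9 + (g + e)
g = g + count + e % count
count = count + (count + (count - g))
e = e + (e - e)
emit(e)
g = count[e]
e = record(count)
for count in e:
    g = (count + e) % count[count]
    print(4)

10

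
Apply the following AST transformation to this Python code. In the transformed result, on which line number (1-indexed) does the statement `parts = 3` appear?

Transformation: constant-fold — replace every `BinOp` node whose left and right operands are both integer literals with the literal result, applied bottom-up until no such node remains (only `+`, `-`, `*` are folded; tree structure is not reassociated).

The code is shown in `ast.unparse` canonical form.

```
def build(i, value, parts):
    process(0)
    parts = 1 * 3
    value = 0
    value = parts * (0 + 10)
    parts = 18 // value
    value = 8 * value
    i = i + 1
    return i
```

Transformed code:
def build(i, value, parts):
    process(0)
    parts = 3
    value = 0
    value = parts * 10
    parts = 18 // value
    value = 8 * value
    i = i + 1
    return i

3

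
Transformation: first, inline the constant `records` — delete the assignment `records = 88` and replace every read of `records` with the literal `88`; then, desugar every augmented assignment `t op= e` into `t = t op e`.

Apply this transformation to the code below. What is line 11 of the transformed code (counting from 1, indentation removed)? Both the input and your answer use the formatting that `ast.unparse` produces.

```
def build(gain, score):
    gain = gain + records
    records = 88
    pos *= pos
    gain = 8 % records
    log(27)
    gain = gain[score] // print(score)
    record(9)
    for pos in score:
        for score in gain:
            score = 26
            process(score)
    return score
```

Transformed code:
def build(gain, score):
    gain = gain + 88
    pos = pos * pos
    gain = 8 % 88
    log(27)
    gain = gain[score] // print(score)
    record(9)
    for pos in score:
        for score in gain:
            score = 26
            process(score)
    return score

process(score)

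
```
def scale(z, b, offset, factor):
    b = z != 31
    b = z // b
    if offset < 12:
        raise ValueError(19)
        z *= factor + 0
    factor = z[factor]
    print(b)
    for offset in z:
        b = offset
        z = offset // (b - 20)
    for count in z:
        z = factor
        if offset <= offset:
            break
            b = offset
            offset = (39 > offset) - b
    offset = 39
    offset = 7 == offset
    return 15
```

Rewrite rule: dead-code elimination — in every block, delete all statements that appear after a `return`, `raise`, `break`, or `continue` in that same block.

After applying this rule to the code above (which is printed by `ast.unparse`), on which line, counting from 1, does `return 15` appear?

Transformed code:
def scale(z, b, offset, factor):
    b = z != 31
    b = z // b
    if offset < 12:
        raise ValueError(19)
    factor = z[factor]
    print(b)
    for offset in z:
        b = offset
        z = offset // (b - 20)
    for count in z:
        z = factor
        if offset <= offset:
            break
    offset = 39
    offset = 7 == offset
    return 15

17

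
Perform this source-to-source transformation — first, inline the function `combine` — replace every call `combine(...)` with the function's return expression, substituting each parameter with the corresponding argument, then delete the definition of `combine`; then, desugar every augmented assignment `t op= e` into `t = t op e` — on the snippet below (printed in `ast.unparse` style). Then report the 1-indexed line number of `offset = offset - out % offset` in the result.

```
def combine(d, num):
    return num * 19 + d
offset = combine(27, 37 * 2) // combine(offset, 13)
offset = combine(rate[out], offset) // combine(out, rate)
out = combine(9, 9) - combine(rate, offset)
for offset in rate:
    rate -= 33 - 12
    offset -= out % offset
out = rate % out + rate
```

6

Transformed code:
offset = (37 * 2 * 19 + 27) // (13 * 19 + offset)
offset = (offset * 19 + rate[out]) // (rate * 19 + out)
out = 9 * 19 + 9 - (offset * 19 + rate)
for offset in rate:
    rate = rate - (33 - 12)
    offset = offset - out % offset
out = rate % out + rate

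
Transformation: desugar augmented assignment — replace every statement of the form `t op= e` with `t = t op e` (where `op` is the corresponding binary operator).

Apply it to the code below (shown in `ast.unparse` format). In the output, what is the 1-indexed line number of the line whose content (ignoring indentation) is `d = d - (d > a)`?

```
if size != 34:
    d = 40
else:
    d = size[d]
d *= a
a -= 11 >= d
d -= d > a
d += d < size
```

Transformed code:
if size != 34:
    d = 40
else:
    d = size[d]
d = d * a
a = a - (11 >= d)
d = d - (d > a)
d = d + (d < size)

7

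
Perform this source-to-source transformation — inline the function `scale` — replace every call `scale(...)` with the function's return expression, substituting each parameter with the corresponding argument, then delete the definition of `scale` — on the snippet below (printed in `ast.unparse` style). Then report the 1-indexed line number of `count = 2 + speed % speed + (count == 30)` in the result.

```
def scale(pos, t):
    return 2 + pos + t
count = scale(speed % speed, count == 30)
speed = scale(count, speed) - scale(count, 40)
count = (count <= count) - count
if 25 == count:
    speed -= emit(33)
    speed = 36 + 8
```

1

Transformed code:
count = 2 + speed % speed + (count == 30)
speed = 2 + count + speed - (2 + count + 40)
count = (count <= count) - count
if 25 == count:
    speed -= emit(33)
    speed = 36 + 8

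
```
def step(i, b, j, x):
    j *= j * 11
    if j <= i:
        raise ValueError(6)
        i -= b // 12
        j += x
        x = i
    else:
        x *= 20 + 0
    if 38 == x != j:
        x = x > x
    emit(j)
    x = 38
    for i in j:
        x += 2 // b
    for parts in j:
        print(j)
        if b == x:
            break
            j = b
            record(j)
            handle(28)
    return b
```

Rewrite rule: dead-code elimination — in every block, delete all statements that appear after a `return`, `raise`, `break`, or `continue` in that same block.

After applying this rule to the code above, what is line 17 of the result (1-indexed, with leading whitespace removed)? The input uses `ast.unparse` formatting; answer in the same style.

return b

Transformed code:
def step(i, b, j, x):
    j *= j * 11
    if j <= i:
        raise ValueError(6)
    else:
        x *= 20 + 0
    if 38 == x != j:
        x = x > x
    emit(j)
    x = 38
    for i in j:
        x += 2 // b
    for parts in j:
        print(j)
        if b == x:
            break
    return b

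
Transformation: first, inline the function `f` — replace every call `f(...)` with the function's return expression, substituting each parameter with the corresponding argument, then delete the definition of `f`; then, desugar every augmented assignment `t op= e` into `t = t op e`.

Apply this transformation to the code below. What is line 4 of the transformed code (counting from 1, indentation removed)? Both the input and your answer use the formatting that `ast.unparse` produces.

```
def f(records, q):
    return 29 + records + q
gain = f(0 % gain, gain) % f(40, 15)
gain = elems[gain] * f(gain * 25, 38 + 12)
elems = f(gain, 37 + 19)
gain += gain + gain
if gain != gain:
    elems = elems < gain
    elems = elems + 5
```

Transformed code:
gain = (29 + 0 % gain + gain) % (29 + 40 + 15)
gain = elems[gain] * (29 + gain * 25 + (38 + 12))
elems = 29 + gain + (37 + 19)
gain = gain + (gain + gain)
if gain != gain:
    elems = elems < gain
    elems = elems + 5

gain = gain + (gain + gain)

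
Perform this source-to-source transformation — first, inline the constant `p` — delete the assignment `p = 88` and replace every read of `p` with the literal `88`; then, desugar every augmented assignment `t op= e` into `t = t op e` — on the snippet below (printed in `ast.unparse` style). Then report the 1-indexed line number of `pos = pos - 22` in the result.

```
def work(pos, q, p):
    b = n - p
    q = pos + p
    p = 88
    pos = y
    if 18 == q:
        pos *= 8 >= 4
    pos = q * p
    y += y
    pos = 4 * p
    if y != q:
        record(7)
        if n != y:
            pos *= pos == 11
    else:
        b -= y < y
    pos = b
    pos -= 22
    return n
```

17

Transformed code:
def work(pos, q, p):
    b = n - 88
    q = pos + 88
    pos = y
    if 18 == q:
        pos = pos * (8 >= 4)
    pos = q * 88
    y = y + y
    pos = 4 * 88
    if y != q:
        record(7)
        if n != y:
            pos = pos * (pos == 11)
    else:
        b = b - (y < y)
    pos = b
    pos = pos - 22
    return n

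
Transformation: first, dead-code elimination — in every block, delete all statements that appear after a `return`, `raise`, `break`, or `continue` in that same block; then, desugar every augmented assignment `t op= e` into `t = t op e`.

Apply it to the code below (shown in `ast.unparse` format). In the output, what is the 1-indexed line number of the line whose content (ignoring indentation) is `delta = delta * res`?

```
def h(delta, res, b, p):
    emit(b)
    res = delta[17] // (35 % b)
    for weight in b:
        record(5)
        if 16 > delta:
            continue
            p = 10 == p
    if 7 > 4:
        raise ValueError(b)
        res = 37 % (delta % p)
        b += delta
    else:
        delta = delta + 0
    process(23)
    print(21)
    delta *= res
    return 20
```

14

Transformed code:
def h(delta, res, b, p):
    emit(b)
    res = delta[17] // (35 % b)
    for weight in b:
        record(5)
        if 16 > delta:
            continue
    if 7 > 4:
        raise ValueError(b)
    else:
        delta = delta + 0
    process(23)
    print(21)
    delta = delta * res
    return 20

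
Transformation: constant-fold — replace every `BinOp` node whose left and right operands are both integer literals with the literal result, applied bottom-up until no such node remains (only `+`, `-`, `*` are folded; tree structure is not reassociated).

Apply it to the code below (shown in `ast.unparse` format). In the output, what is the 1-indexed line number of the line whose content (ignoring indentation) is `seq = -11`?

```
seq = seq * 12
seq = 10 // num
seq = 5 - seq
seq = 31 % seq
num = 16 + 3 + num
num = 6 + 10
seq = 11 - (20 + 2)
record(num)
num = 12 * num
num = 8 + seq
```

Transformed code:
seq = seq * 12
seq = 10 // num
seq = 5 - seq
seq = 31 % seq
num = 19 + num
num = 16
seq = -11
record(num)
num = 12 * num
num = 8 + seq

7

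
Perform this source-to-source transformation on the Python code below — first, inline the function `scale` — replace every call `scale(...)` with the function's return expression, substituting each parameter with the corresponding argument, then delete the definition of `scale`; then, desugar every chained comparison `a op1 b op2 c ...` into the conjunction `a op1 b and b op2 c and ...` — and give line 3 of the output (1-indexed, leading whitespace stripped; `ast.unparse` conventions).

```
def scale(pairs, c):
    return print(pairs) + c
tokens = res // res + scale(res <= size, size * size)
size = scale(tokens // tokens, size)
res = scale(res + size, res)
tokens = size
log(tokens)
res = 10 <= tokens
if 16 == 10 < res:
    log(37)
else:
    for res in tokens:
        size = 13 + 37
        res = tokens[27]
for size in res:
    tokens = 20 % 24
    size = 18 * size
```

res = print(res + size) + res

Transformed code:
tokens = res // res + (print(res <= size) + size * size)
size = print(tokens // tokens) + size
res = print(res + size) + res
tokens = size
log(tokens)
res = 10 <= tokens
if 16 == 10 and 10 < res:
    log(37)
else:
    for res in tokens:
        size = 13 + 37
        res = tokens[27]
for size in res:
    tokens = 20 % 24
    size = 18 * size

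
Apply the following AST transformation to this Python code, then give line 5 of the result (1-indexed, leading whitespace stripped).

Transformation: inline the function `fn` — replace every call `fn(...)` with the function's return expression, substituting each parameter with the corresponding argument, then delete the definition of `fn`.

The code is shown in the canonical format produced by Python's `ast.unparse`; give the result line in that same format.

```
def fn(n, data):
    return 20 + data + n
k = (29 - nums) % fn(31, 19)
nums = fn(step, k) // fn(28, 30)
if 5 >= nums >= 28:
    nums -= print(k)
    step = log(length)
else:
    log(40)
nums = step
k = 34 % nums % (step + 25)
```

step = log(length)

Transformed code:
k = (29 - nums) % (20 + 19 + 31)
nums = (20 + k + step) // (20 + 30 + 28)
if 5 >= nums >= 28:
    nums -= print(k)
    step = log(length)
else:
    log(40)
nums = step
k = 34 % nums % (step + 25)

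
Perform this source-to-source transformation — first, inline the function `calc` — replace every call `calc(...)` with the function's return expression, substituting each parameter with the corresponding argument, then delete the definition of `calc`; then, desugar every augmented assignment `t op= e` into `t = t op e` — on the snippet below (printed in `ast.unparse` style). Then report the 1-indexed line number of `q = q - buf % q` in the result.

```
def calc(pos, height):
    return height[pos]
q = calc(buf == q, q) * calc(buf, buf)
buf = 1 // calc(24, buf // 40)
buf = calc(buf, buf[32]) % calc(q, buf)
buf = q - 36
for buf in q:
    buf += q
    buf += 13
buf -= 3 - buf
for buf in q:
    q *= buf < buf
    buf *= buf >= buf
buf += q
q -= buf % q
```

Transformed code:
q = q[buf == q] * buf[buf]
buf = 1 // (buf // 40)[24]
buf = buf[32][buf] % buf[q]
buf = q - 36
for buf in q:
    buf = buf + q
    buf = buf + 13
buf = buf - (3 - buf)
for buf in q:
    q = q * (buf < buf)
    buf = buf * (buf >= buf)
buf = buf + q
q = q - buf % q

13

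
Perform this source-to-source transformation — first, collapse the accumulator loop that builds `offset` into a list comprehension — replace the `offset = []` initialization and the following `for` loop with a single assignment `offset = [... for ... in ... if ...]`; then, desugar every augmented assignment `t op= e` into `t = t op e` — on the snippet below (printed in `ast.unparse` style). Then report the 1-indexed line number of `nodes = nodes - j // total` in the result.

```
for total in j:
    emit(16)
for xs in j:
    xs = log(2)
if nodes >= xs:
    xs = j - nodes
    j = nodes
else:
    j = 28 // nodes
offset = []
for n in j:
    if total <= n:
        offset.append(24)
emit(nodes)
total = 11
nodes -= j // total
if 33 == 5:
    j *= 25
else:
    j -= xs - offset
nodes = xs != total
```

13

Transformed code:
for total in j:
    emit(16)
for xs in j:
    xs = log(2)
if nodes >= xs:
    xs = j - nodes
    j = nodes
else:
    j = 28 // nodes
offset = [24 for n in j if total <= n]
emit(nodes)
total = 11
nodes = nodes - j // total
if 33 == 5:
    j = j * 25
else:
    j = j - (xs - offset)
nodes = xs != total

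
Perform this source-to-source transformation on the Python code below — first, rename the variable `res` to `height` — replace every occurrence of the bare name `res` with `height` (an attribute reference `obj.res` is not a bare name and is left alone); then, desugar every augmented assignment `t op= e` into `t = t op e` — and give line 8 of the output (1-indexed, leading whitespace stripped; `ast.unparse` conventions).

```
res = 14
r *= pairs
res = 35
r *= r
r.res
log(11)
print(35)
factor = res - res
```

Transformed code:
height = 14
r = r * pairs
height = 35
r = r * r
r.res
log(11)
print(35)
factor = height - height

factor = height - height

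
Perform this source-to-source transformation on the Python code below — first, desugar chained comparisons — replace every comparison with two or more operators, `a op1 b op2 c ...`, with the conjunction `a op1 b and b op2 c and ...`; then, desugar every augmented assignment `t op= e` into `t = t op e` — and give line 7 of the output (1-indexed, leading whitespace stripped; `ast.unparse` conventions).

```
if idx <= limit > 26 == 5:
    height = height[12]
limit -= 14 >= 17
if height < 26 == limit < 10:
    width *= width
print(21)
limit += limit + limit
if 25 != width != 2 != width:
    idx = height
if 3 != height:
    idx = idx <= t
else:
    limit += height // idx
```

limit = limit + (limit + limit)

Transformed code:
if idx <= limit and limit > 26 and (26 == 5):
    height = height[12]
limit = limit - (14 >= 17)
if height < 26 and 26 == limit and (limit < 10):
    width = width * width
print(21)
limit = limit + (limit + limit)
if 25 != width and width != 2 and (2 != width):
    idx = height
if 3 != height:
    idx = idx <= t
else:
    limit = limit + height // idx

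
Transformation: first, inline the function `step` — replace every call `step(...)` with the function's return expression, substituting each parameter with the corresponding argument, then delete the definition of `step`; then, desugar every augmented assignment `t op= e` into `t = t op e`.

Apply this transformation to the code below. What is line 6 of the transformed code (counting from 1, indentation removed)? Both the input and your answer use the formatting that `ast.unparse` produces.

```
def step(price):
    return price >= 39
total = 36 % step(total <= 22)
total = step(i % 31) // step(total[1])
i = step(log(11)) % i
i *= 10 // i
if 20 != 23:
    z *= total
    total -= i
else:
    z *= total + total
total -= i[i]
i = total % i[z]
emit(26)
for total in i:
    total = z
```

Transformed code:
total = 36 % ((total <= 22) >= 39)
total = (i % 31 >= 39) // (total[1] >= 39)
i = (log(11) >= 39) % i
i = i * (10 // i)
if 20 != 23:
    z = z * total
    total = total - i
else:
    z = z * (total + total)
total = total - i[i]
i = total % i[z]
emit(26)
for total in i:
    total = z

z = z * total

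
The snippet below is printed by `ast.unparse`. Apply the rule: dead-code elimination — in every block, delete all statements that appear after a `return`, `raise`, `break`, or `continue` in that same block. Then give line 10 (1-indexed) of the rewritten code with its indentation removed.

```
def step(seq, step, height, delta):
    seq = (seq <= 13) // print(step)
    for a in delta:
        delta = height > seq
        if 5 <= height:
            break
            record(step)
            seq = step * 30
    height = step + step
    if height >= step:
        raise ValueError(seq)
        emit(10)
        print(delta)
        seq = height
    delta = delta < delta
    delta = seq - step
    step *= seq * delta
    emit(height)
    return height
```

Transformed code:
def step(seq, step, height, delta):
    seq = (seq <= 13) // print(step)
    for a in delta:
        delta = height > seq
        if 5 <= height:
            break
    height = step + step
    if height >= step:
        raise ValueError(seq)
    delta = delta < delta
    delta = seq - step
    step *= seq * delta
    emit(height)
    return height

delta = delta < delta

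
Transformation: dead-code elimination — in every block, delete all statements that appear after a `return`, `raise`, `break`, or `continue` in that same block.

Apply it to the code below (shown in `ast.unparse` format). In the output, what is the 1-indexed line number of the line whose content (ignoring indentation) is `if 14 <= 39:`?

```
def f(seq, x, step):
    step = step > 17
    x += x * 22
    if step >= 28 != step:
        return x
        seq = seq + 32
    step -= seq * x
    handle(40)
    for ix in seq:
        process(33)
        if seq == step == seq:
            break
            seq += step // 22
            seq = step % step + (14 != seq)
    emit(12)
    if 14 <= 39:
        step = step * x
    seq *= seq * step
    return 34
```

Transformed code:
def f(seq, x, step):
    step = step > 17
    x += x * 22
    if step >= 28 != step:
        return x
    step -= seq * x
    handle(40)
    for ix in seq:
        process(33)
        if seq == step == seq:
            break
    emit(12)
    if 14 <= 39:
        step = step * x
    seq *= seq * step
    return 34

13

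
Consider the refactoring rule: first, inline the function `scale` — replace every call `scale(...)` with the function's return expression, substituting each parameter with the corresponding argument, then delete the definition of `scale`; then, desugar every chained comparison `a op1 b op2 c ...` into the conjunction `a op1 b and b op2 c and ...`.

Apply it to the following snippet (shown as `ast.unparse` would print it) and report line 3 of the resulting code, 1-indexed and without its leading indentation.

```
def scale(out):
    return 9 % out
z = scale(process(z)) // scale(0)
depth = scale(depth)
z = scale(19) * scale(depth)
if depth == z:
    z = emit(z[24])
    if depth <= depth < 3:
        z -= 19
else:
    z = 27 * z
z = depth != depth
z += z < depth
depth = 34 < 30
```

Transformed code:
z = 9 % process(z) // (9 % 0)
depth = 9 % depth
z = 9 % 19 * (9 % depth)
if depth == z:
    z = emit(z[24])
    if depth <= depth and depth < 3:
        z -= 19
else:
    z = 27 * z
z = depth != depth
z += z < depth
depth = 34 < 30

z = 9 % 19 * (9 % depth)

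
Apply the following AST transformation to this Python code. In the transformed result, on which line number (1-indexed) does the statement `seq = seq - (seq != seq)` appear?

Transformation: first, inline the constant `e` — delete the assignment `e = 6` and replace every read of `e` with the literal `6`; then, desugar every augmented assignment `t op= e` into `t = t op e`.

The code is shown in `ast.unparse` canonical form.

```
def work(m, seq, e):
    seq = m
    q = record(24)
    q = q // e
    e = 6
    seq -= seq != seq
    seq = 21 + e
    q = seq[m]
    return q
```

Transformed code:
def work(m, seq, e):
    seq = m
    q = record(24)
    q = q // 6
    seq = seq - (seq != seq)
    seq = 21 + 6
    q = seq[m]
    return q

5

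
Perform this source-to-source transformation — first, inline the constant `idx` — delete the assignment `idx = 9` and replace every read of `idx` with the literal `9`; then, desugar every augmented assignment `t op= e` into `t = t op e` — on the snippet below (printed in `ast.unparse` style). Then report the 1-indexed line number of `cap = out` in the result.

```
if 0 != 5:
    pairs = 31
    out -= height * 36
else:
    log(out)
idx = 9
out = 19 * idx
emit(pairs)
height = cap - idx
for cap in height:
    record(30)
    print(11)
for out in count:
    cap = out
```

13

Transformed code:
if 0 != 5:
    pairs = 31
    out = out - height * 36
else:
    log(out)
out = 19 * 9
emit(pairs)
height = cap - 9
for cap in height:
    record(30)
    print(11)
for out in count:
    cap = out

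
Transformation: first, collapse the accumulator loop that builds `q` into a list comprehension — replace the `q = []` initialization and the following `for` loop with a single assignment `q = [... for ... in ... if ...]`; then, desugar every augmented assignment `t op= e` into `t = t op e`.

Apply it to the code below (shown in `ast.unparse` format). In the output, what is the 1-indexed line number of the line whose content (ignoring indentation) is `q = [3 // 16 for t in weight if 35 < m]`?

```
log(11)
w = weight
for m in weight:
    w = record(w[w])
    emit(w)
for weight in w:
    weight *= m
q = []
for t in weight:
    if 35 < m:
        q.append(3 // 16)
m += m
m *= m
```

8

Transformed code:
log(11)
w = weight
for m in weight:
    w = record(w[w])
    emit(w)
for weight in w:
    weight = weight * m
q = [3 // 16 for t in weight if 35 < m]
m = m + m
m = m * m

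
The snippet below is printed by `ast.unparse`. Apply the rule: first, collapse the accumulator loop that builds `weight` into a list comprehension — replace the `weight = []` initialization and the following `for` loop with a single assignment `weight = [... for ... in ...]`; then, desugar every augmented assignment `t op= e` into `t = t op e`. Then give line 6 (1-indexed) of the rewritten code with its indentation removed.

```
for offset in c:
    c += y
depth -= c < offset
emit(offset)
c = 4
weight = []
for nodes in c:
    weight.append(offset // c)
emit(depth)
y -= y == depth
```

Transformed code:
for offset in c:
    c = c + y
depth = depth - (c < offset)
emit(offset)
c = 4
weight = [offset // c for nodes in c]
emit(depth)
y = y - (y == depth)

weight = [offset // c for nodes in c]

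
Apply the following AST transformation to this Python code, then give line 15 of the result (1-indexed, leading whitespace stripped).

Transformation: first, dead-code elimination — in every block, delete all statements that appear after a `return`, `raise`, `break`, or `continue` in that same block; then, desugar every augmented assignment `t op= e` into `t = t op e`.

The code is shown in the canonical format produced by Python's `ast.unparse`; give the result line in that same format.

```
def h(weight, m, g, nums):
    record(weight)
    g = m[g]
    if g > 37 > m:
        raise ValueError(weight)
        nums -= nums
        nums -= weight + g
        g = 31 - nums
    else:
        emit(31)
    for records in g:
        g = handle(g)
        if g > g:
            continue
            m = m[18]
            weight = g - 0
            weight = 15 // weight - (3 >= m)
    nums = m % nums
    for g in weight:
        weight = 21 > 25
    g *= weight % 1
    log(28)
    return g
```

Transformed code:
def h(weight, m, g, nums):
    record(weight)
    g = m[g]
    if g > 37 > m:
        raise ValueError(weight)
    else:
        emit(31)
    for records in g:
        g = handle(g)
        if g > g:
            continue
    nums = m % nums
    for g in weight:
        weight = 21 > 25
    g = g * (weight % 1)
    log(28)
    return g

g = g * (weight % 1)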